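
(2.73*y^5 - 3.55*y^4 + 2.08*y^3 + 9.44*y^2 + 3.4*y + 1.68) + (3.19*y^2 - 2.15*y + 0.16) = 2.73*y^5 - 3.55*y^4 + 2.08*y^3 + 12.63*y^2 + 1.25*y + 1.84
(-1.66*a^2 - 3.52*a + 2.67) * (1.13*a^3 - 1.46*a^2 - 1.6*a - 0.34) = -1.8758*a^5 - 1.554*a^4 + 10.8123*a^3 + 2.2982*a^2 - 3.0752*a - 0.9078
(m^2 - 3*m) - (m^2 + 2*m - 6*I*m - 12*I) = -5*m + 6*I*m + 12*I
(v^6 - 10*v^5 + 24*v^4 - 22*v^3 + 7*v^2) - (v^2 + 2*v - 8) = v^6 - 10*v^5 + 24*v^4 - 22*v^3 + 6*v^2 - 2*v + 8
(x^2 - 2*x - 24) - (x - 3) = x^2 - 3*x - 21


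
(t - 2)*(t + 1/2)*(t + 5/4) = t^3 - t^2/4 - 23*t/8 - 5/4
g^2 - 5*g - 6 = (g - 6)*(g + 1)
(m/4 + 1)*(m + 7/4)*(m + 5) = m^3/4 + 43*m^2/16 + 143*m/16 + 35/4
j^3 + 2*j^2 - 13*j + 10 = (j - 2)*(j - 1)*(j + 5)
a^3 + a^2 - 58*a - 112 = (a - 8)*(a + 2)*(a + 7)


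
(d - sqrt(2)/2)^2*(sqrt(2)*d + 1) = sqrt(2)*d^3 - d^2 - sqrt(2)*d/2 + 1/2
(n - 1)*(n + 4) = n^2 + 3*n - 4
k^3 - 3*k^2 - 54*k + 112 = (k - 8)*(k - 2)*(k + 7)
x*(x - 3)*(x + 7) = x^3 + 4*x^2 - 21*x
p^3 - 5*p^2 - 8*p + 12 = (p - 6)*(p - 1)*(p + 2)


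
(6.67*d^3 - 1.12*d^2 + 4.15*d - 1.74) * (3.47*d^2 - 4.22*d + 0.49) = 23.1449*d^5 - 32.0338*d^4 + 22.3952*d^3 - 24.0996*d^2 + 9.3763*d - 0.8526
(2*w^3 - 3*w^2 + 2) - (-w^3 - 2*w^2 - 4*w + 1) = 3*w^3 - w^2 + 4*w + 1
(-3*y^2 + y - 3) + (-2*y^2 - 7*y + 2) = -5*y^2 - 6*y - 1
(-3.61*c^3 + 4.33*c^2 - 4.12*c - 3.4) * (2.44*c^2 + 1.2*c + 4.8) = -8.8084*c^5 + 6.2332*c^4 - 22.1848*c^3 + 7.544*c^2 - 23.856*c - 16.32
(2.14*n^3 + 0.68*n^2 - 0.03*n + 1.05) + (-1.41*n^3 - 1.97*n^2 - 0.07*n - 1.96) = 0.73*n^3 - 1.29*n^2 - 0.1*n - 0.91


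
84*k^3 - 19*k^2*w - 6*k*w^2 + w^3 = (-7*k + w)*(-3*k + w)*(4*k + w)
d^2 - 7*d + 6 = (d - 6)*(d - 1)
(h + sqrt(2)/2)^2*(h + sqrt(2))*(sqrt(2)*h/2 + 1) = sqrt(2)*h^4/2 + 3*h^3 + 13*sqrt(2)*h^2/4 + 3*h + sqrt(2)/2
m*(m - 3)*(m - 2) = m^3 - 5*m^2 + 6*m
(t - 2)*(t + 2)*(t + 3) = t^3 + 3*t^2 - 4*t - 12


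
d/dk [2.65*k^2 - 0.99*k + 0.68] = 5.3*k - 0.99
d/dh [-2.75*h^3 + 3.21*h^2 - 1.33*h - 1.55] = -8.25*h^2 + 6.42*h - 1.33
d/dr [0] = 0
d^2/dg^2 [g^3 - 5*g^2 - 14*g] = 6*g - 10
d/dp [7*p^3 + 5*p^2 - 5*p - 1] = 21*p^2 + 10*p - 5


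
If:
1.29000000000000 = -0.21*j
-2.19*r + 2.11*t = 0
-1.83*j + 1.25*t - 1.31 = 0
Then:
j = -6.14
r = -7.65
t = -7.95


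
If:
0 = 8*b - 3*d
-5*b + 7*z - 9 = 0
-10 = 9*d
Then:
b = -5/12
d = -10/9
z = 83/84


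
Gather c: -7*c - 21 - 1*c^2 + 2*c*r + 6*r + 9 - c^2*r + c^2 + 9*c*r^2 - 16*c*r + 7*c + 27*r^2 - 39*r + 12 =-c^2*r + c*(9*r^2 - 14*r) + 27*r^2 - 33*r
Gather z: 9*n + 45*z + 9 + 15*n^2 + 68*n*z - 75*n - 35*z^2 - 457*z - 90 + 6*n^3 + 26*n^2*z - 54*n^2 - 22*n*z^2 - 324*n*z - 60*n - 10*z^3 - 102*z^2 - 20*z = 6*n^3 - 39*n^2 - 126*n - 10*z^3 + z^2*(-22*n - 137) + z*(26*n^2 - 256*n - 432) - 81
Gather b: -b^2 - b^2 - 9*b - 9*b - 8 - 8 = -2*b^2 - 18*b - 16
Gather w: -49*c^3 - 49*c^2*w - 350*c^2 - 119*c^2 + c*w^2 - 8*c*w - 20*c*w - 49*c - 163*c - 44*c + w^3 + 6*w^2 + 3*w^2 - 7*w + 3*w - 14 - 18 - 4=-49*c^3 - 469*c^2 - 256*c + w^3 + w^2*(c + 9) + w*(-49*c^2 - 28*c - 4) - 36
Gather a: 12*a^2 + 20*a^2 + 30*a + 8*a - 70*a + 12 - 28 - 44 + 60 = 32*a^2 - 32*a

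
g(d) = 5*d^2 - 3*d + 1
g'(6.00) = 57.00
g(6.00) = 163.00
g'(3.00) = 27.00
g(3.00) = 37.00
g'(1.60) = 13.00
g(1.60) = 9.00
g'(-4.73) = -50.30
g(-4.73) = 127.05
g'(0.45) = 1.50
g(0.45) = 0.66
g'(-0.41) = -7.10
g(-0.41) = 3.07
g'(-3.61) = -39.10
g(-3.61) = 76.99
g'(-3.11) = -34.10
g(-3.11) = 58.69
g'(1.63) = 13.30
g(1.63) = 9.39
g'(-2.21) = -25.10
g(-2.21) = 32.05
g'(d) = 10*d - 3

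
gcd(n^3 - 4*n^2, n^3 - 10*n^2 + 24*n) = n^2 - 4*n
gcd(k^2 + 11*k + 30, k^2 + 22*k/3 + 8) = k + 6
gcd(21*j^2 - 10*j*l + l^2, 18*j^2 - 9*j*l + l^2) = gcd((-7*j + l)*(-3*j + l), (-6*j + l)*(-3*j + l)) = 3*j - l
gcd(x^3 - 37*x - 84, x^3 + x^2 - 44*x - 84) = x - 7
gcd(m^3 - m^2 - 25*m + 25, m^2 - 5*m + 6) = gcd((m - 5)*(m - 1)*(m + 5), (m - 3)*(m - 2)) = 1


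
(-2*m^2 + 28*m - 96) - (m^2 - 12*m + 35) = -3*m^2 + 40*m - 131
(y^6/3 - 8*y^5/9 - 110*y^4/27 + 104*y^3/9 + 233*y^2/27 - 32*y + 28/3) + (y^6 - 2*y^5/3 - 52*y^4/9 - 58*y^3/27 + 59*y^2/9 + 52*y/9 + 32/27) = 4*y^6/3 - 14*y^5/9 - 266*y^4/27 + 254*y^3/27 + 410*y^2/27 - 236*y/9 + 284/27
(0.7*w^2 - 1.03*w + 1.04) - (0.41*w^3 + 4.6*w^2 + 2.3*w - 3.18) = -0.41*w^3 - 3.9*w^2 - 3.33*w + 4.22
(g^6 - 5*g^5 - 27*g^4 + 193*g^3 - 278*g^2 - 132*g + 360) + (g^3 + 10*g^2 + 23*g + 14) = g^6 - 5*g^5 - 27*g^4 + 194*g^3 - 268*g^2 - 109*g + 374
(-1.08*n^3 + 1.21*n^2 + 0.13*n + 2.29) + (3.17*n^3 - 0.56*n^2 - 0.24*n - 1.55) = 2.09*n^3 + 0.65*n^2 - 0.11*n + 0.74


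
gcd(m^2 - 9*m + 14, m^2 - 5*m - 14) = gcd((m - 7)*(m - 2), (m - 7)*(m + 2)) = m - 7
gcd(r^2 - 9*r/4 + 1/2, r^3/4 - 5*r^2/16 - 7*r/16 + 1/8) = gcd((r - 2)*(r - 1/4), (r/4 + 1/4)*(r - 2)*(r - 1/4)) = r^2 - 9*r/4 + 1/2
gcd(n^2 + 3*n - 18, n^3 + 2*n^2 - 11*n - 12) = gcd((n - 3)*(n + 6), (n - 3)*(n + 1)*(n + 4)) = n - 3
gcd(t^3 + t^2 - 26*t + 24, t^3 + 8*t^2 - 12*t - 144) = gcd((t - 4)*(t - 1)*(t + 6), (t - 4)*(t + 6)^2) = t^2 + 2*t - 24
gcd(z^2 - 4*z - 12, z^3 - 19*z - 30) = z + 2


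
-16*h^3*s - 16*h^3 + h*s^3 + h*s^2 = (-4*h + s)*(4*h + s)*(h*s + h)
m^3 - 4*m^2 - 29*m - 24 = (m - 8)*(m + 1)*(m + 3)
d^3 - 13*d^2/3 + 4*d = d*(d - 3)*(d - 4/3)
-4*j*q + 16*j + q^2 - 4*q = (-4*j + q)*(q - 4)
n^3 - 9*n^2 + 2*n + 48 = (n - 8)*(n - 3)*(n + 2)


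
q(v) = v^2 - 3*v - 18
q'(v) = 2*v - 3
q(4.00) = -14.00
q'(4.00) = 5.00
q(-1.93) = -8.49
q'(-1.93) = -6.86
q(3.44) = -16.49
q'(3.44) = 3.88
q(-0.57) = -15.97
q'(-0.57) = -4.14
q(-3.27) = 2.50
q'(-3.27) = -9.54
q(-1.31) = -12.35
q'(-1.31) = -5.62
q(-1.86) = -8.96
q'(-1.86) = -6.72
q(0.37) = -18.97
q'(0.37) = -2.26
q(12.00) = 90.00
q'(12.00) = 21.00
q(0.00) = -18.00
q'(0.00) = -3.00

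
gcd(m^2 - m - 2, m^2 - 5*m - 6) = m + 1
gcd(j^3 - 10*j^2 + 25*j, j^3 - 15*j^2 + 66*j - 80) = j - 5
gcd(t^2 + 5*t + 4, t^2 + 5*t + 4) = t^2 + 5*t + 4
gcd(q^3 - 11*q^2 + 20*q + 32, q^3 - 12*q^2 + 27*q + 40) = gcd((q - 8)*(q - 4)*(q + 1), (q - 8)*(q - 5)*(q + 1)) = q^2 - 7*q - 8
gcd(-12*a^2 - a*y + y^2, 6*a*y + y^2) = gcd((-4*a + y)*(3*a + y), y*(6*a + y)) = 1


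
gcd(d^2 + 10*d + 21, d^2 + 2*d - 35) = d + 7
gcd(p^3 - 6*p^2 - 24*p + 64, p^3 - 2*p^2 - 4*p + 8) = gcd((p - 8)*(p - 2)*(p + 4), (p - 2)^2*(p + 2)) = p - 2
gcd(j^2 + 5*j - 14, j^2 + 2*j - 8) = j - 2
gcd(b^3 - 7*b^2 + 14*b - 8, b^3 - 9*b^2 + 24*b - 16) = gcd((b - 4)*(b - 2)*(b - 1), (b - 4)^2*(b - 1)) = b^2 - 5*b + 4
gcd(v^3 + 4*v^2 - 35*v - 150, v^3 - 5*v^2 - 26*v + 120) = v^2 - v - 30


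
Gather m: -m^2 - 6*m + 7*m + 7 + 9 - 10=-m^2 + m + 6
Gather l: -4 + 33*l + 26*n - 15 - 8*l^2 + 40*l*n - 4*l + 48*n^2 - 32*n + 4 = -8*l^2 + l*(40*n + 29) + 48*n^2 - 6*n - 15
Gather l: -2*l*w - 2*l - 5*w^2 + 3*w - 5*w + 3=l*(-2*w - 2) - 5*w^2 - 2*w + 3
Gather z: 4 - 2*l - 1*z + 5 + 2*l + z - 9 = 0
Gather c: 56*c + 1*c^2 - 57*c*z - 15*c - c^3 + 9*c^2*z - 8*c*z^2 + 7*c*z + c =-c^3 + c^2*(9*z + 1) + c*(-8*z^2 - 50*z + 42)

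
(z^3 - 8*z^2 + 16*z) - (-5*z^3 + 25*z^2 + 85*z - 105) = 6*z^3 - 33*z^2 - 69*z + 105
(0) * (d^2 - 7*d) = 0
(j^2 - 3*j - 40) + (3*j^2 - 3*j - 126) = 4*j^2 - 6*j - 166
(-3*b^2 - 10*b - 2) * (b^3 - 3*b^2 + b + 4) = -3*b^5 - b^4 + 25*b^3 - 16*b^2 - 42*b - 8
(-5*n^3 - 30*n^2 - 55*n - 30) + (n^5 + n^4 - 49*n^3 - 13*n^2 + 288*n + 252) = n^5 + n^4 - 54*n^3 - 43*n^2 + 233*n + 222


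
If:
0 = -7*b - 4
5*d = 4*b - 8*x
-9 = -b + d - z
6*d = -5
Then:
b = -4/7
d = -5/6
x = 79/336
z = 367/42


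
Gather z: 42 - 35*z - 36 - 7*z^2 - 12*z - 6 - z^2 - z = -8*z^2 - 48*z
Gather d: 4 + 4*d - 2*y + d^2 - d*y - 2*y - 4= d^2 + d*(4 - y) - 4*y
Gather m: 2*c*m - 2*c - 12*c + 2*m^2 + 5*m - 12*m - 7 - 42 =-14*c + 2*m^2 + m*(2*c - 7) - 49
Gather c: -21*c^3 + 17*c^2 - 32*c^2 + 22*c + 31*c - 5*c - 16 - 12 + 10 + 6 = -21*c^3 - 15*c^2 + 48*c - 12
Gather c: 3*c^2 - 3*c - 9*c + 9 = 3*c^2 - 12*c + 9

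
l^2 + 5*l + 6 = (l + 2)*(l + 3)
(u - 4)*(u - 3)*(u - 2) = u^3 - 9*u^2 + 26*u - 24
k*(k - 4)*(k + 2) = k^3 - 2*k^2 - 8*k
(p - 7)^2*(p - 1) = p^3 - 15*p^2 + 63*p - 49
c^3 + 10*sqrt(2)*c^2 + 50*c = c*(c + 5*sqrt(2))^2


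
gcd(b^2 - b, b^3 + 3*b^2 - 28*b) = b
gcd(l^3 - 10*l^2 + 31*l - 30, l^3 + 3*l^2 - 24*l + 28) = l - 2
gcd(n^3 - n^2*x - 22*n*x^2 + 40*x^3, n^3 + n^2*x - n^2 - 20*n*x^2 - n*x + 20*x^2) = -n^2 - n*x + 20*x^2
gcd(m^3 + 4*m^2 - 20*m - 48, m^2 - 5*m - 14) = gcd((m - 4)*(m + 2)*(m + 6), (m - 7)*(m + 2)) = m + 2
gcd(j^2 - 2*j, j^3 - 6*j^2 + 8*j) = j^2 - 2*j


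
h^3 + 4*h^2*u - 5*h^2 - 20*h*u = h*(h - 5)*(h + 4*u)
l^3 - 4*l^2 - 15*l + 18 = (l - 6)*(l - 1)*(l + 3)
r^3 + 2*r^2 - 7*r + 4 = (r - 1)^2*(r + 4)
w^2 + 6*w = w*(w + 6)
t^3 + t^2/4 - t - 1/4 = (t - 1)*(t + 1/4)*(t + 1)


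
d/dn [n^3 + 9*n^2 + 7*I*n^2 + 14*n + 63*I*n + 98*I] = 3*n^2 + n*(18 + 14*I) + 14 + 63*I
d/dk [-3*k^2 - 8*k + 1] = -6*k - 8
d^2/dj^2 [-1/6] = 0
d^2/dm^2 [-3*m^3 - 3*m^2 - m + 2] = -18*m - 6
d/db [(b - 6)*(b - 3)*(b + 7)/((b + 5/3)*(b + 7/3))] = 9*(9*b^4 + 72*b^3 + 438*b^2 - 2408*b - 6111)/(81*b^4 + 648*b^3 + 1926*b^2 + 2520*b + 1225)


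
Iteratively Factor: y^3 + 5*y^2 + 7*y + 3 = (y + 1)*(y^2 + 4*y + 3) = (y + 1)^2*(y + 3)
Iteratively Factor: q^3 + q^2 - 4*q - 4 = (q + 2)*(q^2 - q - 2) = (q - 2)*(q + 2)*(q + 1)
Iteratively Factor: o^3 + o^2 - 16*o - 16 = (o - 4)*(o^2 + 5*o + 4) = (o - 4)*(o + 4)*(o + 1)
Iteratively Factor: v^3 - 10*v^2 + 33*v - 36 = (v - 4)*(v^2 - 6*v + 9) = (v - 4)*(v - 3)*(v - 3)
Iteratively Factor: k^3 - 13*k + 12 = (k - 3)*(k^2 + 3*k - 4) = (k - 3)*(k + 4)*(k - 1)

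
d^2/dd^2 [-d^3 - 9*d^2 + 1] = -6*d - 18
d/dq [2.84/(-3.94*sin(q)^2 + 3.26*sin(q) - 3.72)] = (22.3792*sin(q) - 9.2584)*cos(q)/(3.94*sin(q)^2 - 3.26*sin(q) + 3.72)^2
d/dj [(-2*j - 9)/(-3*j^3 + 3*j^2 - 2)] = (6*j^3 - 6*j^2 - 3*j*(2*j + 9)*(3*j - 2) + 4)/(3*j^3 - 3*j^2 + 2)^2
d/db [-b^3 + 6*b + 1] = 6 - 3*b^2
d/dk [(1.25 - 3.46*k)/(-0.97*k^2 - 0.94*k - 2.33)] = (-3.3562*k^2 + 2.425*k + 9.2368)/(0.9409*k^4 + 1.8236*k^3 + 5.4038*k^2 + 4.3804*k + 5.4289)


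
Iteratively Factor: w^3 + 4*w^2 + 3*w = (w)*(w^2 + 4*w + 3) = w*(w + 1)*(w + 3)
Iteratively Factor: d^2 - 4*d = (d)*(d - 4)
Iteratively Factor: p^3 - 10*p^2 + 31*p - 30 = (p - 2)*(p^2 - 8*p + 15) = (p - 5)*(p - 2)*(p - 3)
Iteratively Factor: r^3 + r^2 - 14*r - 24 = (r + 3)*(r^2 - 2*r - 8) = (r - 4)*(r + 3)*(r + 2)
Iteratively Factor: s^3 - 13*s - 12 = (s - 4)*(s^2 + 4*s + 3) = (s - 4)*(s + 1)*(s + 3)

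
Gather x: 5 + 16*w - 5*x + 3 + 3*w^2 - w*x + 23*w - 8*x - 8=3*w^2 + 39*w + x*(-w - 13)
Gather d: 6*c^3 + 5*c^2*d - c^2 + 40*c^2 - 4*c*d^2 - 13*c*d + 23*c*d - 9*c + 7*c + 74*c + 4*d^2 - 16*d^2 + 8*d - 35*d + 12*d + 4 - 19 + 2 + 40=6*c^3 + 39*c^2 + 72*c + d^2*(-4*c - 12) + d*(5*c^2 + 10*c - 15) + 27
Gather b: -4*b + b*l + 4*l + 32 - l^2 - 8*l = b*(l - 4) - l^2 - 4*l + 32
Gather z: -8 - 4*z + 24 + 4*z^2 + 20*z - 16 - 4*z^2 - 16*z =0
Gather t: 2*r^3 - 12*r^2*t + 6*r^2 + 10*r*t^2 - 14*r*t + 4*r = 2*r^3 + 6*r^2 + 10*r*t^2 + 4*r + t*(-12*r^2 - 14*r)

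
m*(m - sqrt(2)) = m^2 - sqrt(2)*m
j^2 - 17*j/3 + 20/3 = (j - 4)*(j - 5/3)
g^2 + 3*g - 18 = (g - 3)*(g + 6)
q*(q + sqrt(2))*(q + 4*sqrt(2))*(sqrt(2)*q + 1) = sqrt(2)*q^4 + 11*q^3 + 13*sqrt(2)*q^2 + 8*q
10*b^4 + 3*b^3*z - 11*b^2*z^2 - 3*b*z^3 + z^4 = (-5*b + z)*(-b + z)*(b + z)*(2*b + z)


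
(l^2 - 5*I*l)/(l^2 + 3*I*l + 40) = l/(l + 8*I)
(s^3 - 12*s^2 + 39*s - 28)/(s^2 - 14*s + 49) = (s^2 - 5*s + 4)/(s - 7)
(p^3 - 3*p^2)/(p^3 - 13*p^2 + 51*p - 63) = p^2/(p^2 - 10*p + 21)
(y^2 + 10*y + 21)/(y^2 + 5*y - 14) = (y + 3)/(y - 2)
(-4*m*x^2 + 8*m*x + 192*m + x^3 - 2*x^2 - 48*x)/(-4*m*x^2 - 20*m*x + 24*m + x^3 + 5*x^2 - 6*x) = (x - 8)/(x - 1)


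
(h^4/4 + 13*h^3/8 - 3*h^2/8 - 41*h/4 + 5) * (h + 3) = h^5/4 + 19*h^4/8 + 9*h^3/2 - 91*h^2/8 - 103*h/4 + 15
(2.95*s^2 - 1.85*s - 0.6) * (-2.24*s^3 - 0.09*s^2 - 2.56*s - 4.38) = -6.608*s^5 + 3.8785*s^4 - 6.0415*s^3 - 8.131*s^2 + 9.639*s + 2.628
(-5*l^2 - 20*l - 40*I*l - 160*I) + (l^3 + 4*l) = l^3 - 5*l^2 - 16*l - 40*I*l - 160*I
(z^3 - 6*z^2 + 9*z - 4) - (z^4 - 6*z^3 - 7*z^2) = -z^4 + 7*z^3 + z^2 + 9*z - 4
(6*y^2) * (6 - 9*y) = -54*y^3 + 36*y^2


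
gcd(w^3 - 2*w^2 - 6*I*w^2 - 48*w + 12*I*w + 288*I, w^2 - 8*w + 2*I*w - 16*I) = w - 8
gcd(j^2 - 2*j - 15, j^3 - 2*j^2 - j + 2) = 1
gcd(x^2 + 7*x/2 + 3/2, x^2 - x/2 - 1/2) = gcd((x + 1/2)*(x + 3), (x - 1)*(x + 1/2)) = x + 1/2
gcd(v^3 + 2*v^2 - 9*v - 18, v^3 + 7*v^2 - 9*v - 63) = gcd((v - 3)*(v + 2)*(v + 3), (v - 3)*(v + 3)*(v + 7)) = v^2 - 9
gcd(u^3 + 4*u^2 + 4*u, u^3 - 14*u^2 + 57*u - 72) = 1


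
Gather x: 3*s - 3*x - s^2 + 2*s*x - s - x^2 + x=-s^2 + 2*s - x^2 + x*(2*s - 2)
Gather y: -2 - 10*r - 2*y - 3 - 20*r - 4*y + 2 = -30*r - 6*y - 3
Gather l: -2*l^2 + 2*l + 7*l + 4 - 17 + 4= -2*l^2 + 9*l - 9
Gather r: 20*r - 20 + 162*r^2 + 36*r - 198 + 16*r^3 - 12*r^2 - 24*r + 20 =16*r^3 + 150*r^2 + 32*r - 198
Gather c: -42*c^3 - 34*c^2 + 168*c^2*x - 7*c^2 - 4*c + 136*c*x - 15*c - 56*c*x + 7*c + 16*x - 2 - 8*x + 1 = -42*c^3 + c^2*(168*x - 41) + c*(80*x - 12) + 8*x - 1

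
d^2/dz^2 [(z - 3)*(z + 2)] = 2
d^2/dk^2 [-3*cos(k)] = 3*cos(k)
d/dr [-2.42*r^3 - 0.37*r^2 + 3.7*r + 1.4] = -7.26*r^2 - 0.74*r + 3.7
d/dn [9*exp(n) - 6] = 9*exp(n)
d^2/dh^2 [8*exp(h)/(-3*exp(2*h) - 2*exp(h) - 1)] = (-72*exp(4*h) + 48*exp(3*h) + 144*exp(2*h) + 16*exp(h) - 8)*exp(h)/(27*exp(6*h) + 54*exp(5*h) + 63*exp(4*h) + 44*exp(3*h) + 21*exp(2*h) + 6*exp(h) + 1)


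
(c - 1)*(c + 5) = c^2 + 4*c - 5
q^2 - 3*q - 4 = (q - 4)*(q + 1)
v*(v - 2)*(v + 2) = v^3 - 4*v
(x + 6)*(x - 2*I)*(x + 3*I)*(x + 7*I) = x^4 + 6*x^3 + 8*I*x^3 - x^2 + 48*I*x^2 - 6*x + 42*I*x + 252*I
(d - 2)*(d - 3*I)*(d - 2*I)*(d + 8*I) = d^4 - 2*d^3 + 3*I*d^3 + 34*d^2 - 6*I*d^2 - 68*d - 48*I*d + 96*I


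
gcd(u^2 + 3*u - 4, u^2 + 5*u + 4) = u + 4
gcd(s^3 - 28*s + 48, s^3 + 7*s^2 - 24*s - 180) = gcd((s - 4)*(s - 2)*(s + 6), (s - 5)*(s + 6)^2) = s + 6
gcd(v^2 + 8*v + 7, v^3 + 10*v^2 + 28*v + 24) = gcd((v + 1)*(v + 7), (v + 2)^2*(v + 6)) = 1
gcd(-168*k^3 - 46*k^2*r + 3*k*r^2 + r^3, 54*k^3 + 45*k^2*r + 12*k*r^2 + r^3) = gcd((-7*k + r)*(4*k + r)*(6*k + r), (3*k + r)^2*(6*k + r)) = 6*k + r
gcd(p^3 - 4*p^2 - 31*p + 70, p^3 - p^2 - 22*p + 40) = p^2 + 3*p - 10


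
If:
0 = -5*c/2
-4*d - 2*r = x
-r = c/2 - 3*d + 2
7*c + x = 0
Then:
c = 0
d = 2/5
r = -4/5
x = 0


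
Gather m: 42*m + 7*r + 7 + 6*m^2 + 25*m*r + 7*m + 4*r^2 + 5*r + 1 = 6*m^2 + m*(25*r + 49) + 4*r^2 + 12*r + 8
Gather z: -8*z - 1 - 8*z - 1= -16*z - 2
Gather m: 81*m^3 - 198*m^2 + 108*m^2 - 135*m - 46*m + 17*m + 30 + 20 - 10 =81*m^3 - 90*m^2 - 164*m + 40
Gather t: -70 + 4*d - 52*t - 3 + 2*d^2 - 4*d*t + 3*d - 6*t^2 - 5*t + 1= 2*d^2 + 7*d - 6*t^2 + t*(-4*d - 57) - 72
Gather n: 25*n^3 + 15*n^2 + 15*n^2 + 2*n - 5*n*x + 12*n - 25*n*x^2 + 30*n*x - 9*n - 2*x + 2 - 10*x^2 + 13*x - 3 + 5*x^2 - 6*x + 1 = 25*n^3 + 30*n^2 + n*(-25*x^2 + 25*x + 5) - 5*x^2 + 5*x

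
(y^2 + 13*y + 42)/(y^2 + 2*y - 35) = (y + 6)/(y - 5)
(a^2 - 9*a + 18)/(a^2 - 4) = (a^2 - 9*a + 18)/(a^2 - 4)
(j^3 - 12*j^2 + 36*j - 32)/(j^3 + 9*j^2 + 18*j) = (j^3 - 12*j^2 + 36*j - 32)/(j*(j^2 + 9*j + 18))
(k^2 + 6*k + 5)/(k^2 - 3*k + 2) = (k^2 + 6*k + 5)/(k^2 - 3*k + 2)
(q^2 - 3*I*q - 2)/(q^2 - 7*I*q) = (q^2 - 3*I*q - 2)/(q*(q - 7*I))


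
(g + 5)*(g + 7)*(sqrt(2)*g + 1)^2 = 2*g^4 + 2*sqrt(2)*g^3 + 24*g^3 + 24*sqrt(2)*g^2 + 71*g^2 + 12*g + 70*sqrt(2)*g + 35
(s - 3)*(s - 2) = s^2 - 5*s + 6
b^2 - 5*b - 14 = (b - 7)*(b + 2)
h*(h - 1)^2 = h^3 - 2*h^2 + h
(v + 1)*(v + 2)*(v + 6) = v^3 + 9*v^2 + 20*v + 12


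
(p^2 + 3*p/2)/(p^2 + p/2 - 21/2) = p*(2*p + 3)/(2*p^2 + p - 21)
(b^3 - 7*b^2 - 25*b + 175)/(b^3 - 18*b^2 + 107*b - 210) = (b + 5)/(b - 6)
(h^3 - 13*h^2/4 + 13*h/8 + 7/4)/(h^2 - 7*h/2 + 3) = (8*h^2 - 10*h - 7)/(4*(2*h - 3))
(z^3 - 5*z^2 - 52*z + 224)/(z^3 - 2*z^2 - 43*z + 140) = (z - 8)/(z - 5)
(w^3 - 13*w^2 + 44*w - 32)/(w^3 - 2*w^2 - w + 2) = (w^2 - 12*w + 32)/(w^2 - w - 2)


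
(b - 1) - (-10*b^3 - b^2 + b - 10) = 10*b^3 + b^2 + 9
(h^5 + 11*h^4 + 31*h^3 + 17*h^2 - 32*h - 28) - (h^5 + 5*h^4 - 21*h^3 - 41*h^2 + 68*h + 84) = 6*h^4 + 52*h^3 + 58*h^2 - 100*h - 112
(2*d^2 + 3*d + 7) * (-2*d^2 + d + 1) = -4*d^4 - 4*d^3 - 9*d^2 + 10*d + 7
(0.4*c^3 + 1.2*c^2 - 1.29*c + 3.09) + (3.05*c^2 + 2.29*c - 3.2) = 0.4*c^3 + 4.25*c^2 + 1.0*c - 0.11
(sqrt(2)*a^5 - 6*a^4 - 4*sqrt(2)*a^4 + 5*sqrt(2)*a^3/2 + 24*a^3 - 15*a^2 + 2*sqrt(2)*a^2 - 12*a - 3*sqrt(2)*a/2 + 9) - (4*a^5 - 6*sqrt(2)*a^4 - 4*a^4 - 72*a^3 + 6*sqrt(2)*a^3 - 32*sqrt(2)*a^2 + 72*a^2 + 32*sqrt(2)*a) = -4*a^5 + sqrt(2)*a^5 - 2*a^4 + 2*sqrt(2)*a^4 - 7*sqrt(2)*a^3/2 + 96*a^3 - 87*a^2 + 34*sqrt(2)*a^2 - 67*sqrt(2)*a/2 - 12*a + 9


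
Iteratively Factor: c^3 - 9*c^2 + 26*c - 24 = (c - 3)*(c^2 - 6*c + 8) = (c - 3)*(c - 2)*(c - 4)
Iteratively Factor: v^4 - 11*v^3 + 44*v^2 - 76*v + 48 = (v - 2)*(v^3 - 9*v^2 + 26*v - 24) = (v - 4)*(v - 2)*(v^2 - 5*v + 6) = (v - 4)*(v - 2)^2*(v - 3)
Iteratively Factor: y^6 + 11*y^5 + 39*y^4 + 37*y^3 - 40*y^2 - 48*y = (y)*(y^5 + 11*y^4 + 39*y^3 + 37*y^2 - 40*y - 48) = y*(y + 3)*(y^4 + 8*y^3 + 15*y^2 - 8*y - 16) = y*(y + 1)*(y + 3)*(y^3 + 7*y^2 + 8*y - 16) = y*(y - 1)*(y + 1)*(y + 3)*(y^2 + 8*y + 16) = y*(y - 1)*(y + 1)*(y + 3)*(y + 4)*(y + 4)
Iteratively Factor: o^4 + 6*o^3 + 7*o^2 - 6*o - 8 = (o - 1)*(o^3 + 7*o^2 + 14*o + 8) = (o - 1)*(o + 4)*(o^2 + 3*o + 2) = (o - 1)*(o + 2)*(o + 4)*(o + 1)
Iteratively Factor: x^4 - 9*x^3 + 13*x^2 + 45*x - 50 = (x + 2)*(x^3 - 11*x^2 + 35*x - 25) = (x - 1)*(x + 2)*(x^2 - 10*x + 25) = (x - 5)*(x - 1)*(x + 2)*(x - 5)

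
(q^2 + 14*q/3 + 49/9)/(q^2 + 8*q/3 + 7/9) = (3*q + 7)/(3*q + 1)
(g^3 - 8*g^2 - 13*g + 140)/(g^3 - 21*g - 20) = (g - 7)/(g + 1)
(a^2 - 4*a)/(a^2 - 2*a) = (a - 4)/(a - 2)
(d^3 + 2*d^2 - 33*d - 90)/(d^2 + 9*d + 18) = (d^2 - d - 30)/(d + 6)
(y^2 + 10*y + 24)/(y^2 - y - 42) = (y + 4)/(y - 7)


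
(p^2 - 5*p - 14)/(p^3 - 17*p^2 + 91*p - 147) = (p + 2)/(p^2 - 10*p + 21)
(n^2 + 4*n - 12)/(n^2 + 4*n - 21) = (n^2 + 4*n - 12)/(n^2 + 4*n - 21)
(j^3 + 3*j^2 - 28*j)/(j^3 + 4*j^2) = (j^2 + 3*j - 28)/(j*(j + 4))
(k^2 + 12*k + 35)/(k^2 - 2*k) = (k^2 + 12*k + 35)/(k*(k - 2))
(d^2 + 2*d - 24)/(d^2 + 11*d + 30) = (d - 4)/(d + 5)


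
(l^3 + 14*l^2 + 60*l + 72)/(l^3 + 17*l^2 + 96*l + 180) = (l + 2)/(l + 5)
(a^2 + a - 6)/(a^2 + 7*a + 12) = (a - 2)/(a + 4)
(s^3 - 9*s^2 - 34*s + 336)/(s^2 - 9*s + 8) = (s^2 - s - 42)/(s - 1)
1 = 1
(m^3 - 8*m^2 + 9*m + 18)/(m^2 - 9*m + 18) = m + 1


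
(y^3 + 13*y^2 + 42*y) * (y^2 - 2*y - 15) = y^5 + 11*y^4 + y^3 - 279*y^2 - 630*y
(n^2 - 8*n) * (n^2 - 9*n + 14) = n^4 - 17*n^3 + 86*n^2 - 112*n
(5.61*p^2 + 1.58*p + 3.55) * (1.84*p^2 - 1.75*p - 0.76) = 10.3224*p^4 - 6.9103*p^3 - 0.4966*p^2 - 7.4133*p - 2.698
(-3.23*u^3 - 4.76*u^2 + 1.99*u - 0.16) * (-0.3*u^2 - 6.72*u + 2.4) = 0.969*u^5 + 23.1336*u^4 + 23.6382*u^3 - 24.7488*u^2 + 5.8512*u - 0.384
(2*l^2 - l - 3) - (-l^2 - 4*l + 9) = 3*l^2 + 3*l - 12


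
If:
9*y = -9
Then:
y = -1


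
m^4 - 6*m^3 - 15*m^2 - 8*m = m*(m - 8)*(m + 1)^2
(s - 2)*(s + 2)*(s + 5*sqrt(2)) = s^3 + 5*sqrt(2)*s^2 - 4*s - 20*sqrt(2)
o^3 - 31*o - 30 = (o - 6)*(o + 1)*(o + 5)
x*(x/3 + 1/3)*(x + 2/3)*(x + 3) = x^4/3 + 14*x^3/9 + 17*x^2/9 + 2*x/3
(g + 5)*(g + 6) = g^2 + 11*g + 30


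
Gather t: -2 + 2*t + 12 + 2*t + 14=4*t + 24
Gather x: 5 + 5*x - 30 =5*x - 25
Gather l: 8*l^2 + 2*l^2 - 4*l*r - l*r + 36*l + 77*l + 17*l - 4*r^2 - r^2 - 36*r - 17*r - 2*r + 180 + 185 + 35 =10*l^2 + l*(130 - 5*r) - 5*r^2 - 55*r + 400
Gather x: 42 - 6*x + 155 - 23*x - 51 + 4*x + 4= 150 - 25*x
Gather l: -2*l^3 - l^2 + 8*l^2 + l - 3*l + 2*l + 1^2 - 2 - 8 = -2*l^3 + 7*l^2 - 9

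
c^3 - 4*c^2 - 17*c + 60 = (c - 5)*(c - 3)*(c + 4)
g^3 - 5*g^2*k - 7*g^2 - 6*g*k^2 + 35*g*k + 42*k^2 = (g - 7)*(g - 6*k)*(g + k)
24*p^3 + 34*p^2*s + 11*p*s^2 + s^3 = (p + s)*(4*p + s)*(6*p + s)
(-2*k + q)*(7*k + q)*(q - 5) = -14*k^2*q + 70*k^2 + 5*k*q^2 - 25*k*q + q^3 - 5*q^2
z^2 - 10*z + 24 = (z - 6)*(z - 4)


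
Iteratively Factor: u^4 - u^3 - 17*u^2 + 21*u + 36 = (u - 3)*(u^3 + 2*u^2 - 11*u - 12) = (u - 3)^2*(u^2 + 5*u + 4) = (u - 3)^2*(u + 1)*(u + 4)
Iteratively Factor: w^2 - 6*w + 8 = (w - 2)*(w - 4)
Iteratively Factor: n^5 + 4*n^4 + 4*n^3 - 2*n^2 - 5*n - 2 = (n + 1)*(n^4 + 3*n^3 + n^2 - 3*n - 2) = (n + 1)^2*(n^3 + 2*n^2 - n - 2) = (n - 1)*(n + 1)^2*(n^2 + 3*n + 2) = (n - 1)*(n + 1)^2*(n + 2)*(n + 1)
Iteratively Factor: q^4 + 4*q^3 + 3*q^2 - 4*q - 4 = (q + 2)*(q^3 + 2*q^2 - q - 2) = (q + 1)*(q + 2)*(q^2 + q - 2) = (q - 1)*(q + 1)*(q + 2)*(q + 2)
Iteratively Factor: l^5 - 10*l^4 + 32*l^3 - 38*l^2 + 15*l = (l)*(l^4 - 10*l^3 + 32*l^2 - 38*l + 15) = l*(l - 1)*(l^3 - 9*l^2 + 23*l - 15) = l*(l - 1)^2*(l^2 - 8*l + 15) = l*(l - 5)*(l - 1)^2*(l - 3)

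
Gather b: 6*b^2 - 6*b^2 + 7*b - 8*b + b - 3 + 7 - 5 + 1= 0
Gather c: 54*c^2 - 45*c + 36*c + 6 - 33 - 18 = 54*c^2 - 9*c - 45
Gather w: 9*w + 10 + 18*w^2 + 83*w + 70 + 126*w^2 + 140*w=144*w^2 + 232*w + 80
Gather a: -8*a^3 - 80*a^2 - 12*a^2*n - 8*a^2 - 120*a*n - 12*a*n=-8*a^3 + a^2*(-12*n - 88) - 132*a*n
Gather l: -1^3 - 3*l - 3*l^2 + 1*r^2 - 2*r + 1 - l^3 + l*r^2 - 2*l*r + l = -l^3 - 3*l^2 + l*(r^2 - 2*r - 2) + r^2 - 2*r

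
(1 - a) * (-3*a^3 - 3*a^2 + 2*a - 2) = 3*a^4 - 5*a^2 + 4*a - 2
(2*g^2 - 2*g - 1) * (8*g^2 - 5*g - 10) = 16*g^4 - 26*g^3 - 18*g^2 + 25*g + 10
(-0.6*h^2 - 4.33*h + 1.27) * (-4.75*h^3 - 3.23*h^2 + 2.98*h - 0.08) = 2.85*h^5 + 22.5055*h^4 + 6.1654*h^3 - 16.9575*h^2 + 4.131*h - 0.1016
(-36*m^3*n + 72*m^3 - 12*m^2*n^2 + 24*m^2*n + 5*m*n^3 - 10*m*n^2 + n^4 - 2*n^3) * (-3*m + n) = 108*m^4*n - 216*m^4 - 27*m^2*n^3 + 54*m^2*n^2 + 2*m*n^4 - 4*m*n^3 + n^5 - 2*n^4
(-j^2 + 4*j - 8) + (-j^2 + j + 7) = -2*j^2 + 5*j - 1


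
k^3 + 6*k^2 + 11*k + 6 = (k + 1)*(k + 2)*(k + 3)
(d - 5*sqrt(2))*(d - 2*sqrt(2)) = d^2 - 7*sqrt(2)*d + 20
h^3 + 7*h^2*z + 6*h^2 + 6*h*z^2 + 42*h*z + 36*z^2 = (h + 6)*(h + z)*(h + 6*z)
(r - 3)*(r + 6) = r^2 + 3*r - 18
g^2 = g^2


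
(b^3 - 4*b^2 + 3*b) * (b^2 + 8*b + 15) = b^5 + 4*b^4 - 14*b^3 - 36*b^2 + 45*b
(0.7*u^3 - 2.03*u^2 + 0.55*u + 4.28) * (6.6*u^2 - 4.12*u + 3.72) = 4.62*u^5 - 16.282*u^4 + 14.5976*u^3 + 18.4304*u^2 - 15.5876*u + 15.9216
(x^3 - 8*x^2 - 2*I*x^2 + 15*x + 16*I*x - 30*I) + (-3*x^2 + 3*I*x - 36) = x^3 - 11*x^2 - 2*I*x^2 + 15*x + 19*I*x - 36 - 30*I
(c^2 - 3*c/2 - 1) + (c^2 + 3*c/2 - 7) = 2*c^2 - 8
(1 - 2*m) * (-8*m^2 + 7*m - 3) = 16*m^3 - 22*m^2 + 13*m - 3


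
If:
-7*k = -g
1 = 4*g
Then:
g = 1/4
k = 1/28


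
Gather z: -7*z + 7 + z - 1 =6 - 6*z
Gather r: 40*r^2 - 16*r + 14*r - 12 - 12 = 40*r^2 - 2*r - 24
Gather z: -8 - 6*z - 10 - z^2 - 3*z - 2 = -z^2 - 9*z - 20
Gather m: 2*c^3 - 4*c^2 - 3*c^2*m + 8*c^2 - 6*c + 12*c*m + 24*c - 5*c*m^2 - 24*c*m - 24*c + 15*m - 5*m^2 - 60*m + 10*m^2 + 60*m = 2*c^3 + 4*c^2 - 6*c + m^2*(5 - 5*c) + m*(-3*c^2 - 12*c + 15)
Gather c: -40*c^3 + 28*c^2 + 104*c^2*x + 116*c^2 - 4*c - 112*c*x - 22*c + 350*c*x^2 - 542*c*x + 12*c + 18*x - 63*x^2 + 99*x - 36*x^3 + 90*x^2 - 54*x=-40*c^3 + c^2*(104*x + 144) + c*(350*x^2 - 654*x - 14) - 36*x^3 + 27*x^2 + 63*x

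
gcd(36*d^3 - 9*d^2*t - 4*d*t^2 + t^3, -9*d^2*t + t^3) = -9*d^2 + t^2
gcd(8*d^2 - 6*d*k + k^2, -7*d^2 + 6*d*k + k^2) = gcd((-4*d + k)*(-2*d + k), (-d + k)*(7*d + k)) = 1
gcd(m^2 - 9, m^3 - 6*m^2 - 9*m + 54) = m^2 - 9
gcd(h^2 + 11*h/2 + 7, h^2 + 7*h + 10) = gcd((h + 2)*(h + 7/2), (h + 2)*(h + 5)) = h + 2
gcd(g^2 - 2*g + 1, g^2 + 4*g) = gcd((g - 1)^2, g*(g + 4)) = 1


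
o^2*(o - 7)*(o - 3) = o^4 - 10*o^3 + 21*o^2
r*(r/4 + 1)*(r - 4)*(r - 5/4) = r^4/4 - 5*r^3/16 - 4*r^2 + 5*r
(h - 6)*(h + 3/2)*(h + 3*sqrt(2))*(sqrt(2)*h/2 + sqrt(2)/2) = sqrt(2)*h^4/2 - 7*sqrt(2)*h^3/4 + 3*h^3 - 21*h^2/2 - 27*sqrt(2)*h^2/4 - 81*h/2 - 9*sqrt(2)*h/2 - 27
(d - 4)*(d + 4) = d^2 - 16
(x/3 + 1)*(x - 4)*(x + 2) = x^3/3 + x^2/3 - 14*x/3 - 8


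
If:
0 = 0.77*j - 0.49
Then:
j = 0.64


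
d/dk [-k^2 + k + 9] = 1 - 2*k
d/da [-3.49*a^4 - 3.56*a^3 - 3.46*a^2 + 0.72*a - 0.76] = -13.96*a^3 - 10.68*a^2 - 6.92*a + 0.72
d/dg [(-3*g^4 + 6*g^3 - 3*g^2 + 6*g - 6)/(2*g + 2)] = 3*(-3*g^4 + 5*g^2 - 2*g + 4)/(2*(g^2 + 2*g + 1))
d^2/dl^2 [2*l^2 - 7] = 4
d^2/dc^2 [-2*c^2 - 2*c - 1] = -4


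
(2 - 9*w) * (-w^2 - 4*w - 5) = 9*w^3 + 34*w^2 + 37*w - 10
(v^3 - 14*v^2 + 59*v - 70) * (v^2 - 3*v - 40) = v^5 - 17*v^4 + 61*v^3 + 313*v^2 - 2150*v + 2800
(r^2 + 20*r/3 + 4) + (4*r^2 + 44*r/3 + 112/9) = 5*r^2 + 64*r/3 + 148/9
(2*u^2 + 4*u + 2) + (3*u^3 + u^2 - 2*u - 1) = 3*u^3 + 3*u^2 + 2*u + 1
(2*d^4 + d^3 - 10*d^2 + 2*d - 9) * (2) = 4*d^4 + 2*d^3 - 20*d^2 + 4*d - 18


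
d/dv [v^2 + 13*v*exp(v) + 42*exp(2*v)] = 13*v*exp(v) + 2*v + 84*exp(2*v) + 13*exp(v)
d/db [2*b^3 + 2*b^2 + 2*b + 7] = 6*b^2 + 4*b + 2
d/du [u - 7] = 1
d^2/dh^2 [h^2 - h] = 2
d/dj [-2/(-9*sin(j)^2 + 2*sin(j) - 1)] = 4*(1 - 9*sin(j))*cos(j)/(9*sin(j)^2 - 2*sin(j) + 1)^2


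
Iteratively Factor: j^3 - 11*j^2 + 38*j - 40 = (j - 5)*(j^2 - 6*j + 8) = (j - 5)*(j - 4)*(j - 2)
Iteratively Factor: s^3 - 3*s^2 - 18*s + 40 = (s - 5)*(s^2 + 2*s - 8) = (s - 5)*(s + 4)*(s - 2)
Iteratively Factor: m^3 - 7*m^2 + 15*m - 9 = (m - 3)*(m^2 - 4*m + 3) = (m - 3)*(m - 1)*(m - 3)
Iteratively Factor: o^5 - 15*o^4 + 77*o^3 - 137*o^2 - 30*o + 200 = (o - 4)*(o^4 - 11*o^3 + 33*o^2 - 5*o - 50) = (o - 5)*(o - 4)*(o^3 - 6*o^2 + 3*o + 10) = (o - 5)^2*(o - 4)*(o^2 - o - 2) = (o - 5)^2*(o - 4)*(o + 1)*(o - 2)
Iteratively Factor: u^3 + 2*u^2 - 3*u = (u - 1)*(u^2 + 3*u) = u*(u - 1)*(u + 3)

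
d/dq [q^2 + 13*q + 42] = 2*q + 13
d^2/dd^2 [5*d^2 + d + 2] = 10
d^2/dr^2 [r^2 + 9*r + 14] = 2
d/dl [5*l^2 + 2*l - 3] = 10*l + 2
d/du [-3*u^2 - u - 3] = -6*u - 1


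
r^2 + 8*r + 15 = (r + 3)*(r + 5)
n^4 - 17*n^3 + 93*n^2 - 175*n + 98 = (n - 7)^2*(n - 2)*(n - 1)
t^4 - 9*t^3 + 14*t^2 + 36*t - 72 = (t - 6)*(t - 3)*(t - 2)*(t + 2)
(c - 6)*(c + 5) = c^2 - c - 30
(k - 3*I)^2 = k^2 - 6*I*k - 9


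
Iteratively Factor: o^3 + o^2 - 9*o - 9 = (o + 3)*(o^2 - 2*o - 3) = (o + 1)*(o + 3)*(o - 3)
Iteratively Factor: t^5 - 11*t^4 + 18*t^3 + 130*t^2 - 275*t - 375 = (t - 5)*(t^4 - 6*t^3 - 12*t^2 + 70*t + 75) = (t - 5)^2*(t^3 - t^2 - 17*t - 15) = (t - 5)^2*(t + 1)*(t^2 - 2*t - 15) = (t - 5)^3*(t + 1)*(t + 3)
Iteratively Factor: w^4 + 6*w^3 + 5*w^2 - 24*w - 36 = (w + 2)*(w^3 + 4*w^2 - 3*w - 18) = (w + 2)*(w + 3)*(w^2 + w - 6) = (w - 2)*(w + 2)*(w + 3)*(w + 3)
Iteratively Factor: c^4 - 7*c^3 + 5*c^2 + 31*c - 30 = (c - 3)*(c^3 - 4*c^2 - 7*c + 10) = (c - 3)*(c - 1)*(c^2 - 3*c - 10) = (c - 3)*(c - 1)*(c + 2)*(c - 5)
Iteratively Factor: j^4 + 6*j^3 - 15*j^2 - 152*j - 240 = (j + 3)*(j^3 + 3*j^2 - 24*j - 80) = (j - 5)*(j + 3)*(j^2 + 8*j + 16) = (j - 5)*(j + 3)*(j + 4)*(j + 4)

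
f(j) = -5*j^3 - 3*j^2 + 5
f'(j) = -15*j^2 - 6*j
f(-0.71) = 5.28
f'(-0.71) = -3.30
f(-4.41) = 375.49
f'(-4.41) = -265.26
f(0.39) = 4.25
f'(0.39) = -4.62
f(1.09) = -5.04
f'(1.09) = -24.36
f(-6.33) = 1152.97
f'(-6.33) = -563.05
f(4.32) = -454.10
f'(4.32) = -305.86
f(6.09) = -1235.60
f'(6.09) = -592.86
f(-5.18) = 619.46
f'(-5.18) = -371.41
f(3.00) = -157.00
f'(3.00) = -153.00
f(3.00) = -157.00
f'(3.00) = -153.00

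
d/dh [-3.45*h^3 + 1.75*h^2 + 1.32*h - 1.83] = -10.35*h^2 + 3.5*h + 1.32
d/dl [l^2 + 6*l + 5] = 2*l + 6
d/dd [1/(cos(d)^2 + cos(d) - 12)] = (2*cos(d) + 1)*sin(d)/(cos(d)^2 + cos(d) - 12)^2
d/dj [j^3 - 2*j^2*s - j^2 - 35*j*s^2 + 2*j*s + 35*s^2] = 3*j^2 - 4*j*s - 2*j - 35*s^2 + 2*s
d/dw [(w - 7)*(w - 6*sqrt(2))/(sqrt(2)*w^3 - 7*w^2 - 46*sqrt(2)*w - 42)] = ((w - 7)*(w - 6*sqrt(2))*(-3*sqrt(2)*w^2 + 14*w + 46*sqrt(2)) + (-2*w + 7 + 6*sqrt(2))*(-sqrt(2)*w^3 + 7*w^2 + 46*sqrt(2)*w + 42))/(-sqrt(2)*w^3 + 7*w^2 + 46*sqrt(2)*w + 42)^2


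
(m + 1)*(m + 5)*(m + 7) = m^3 + 13*m^2 + 47*m + 35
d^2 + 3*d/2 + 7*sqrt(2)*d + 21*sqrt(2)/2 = (d + 3/2)*(d + 7*sqrt(2))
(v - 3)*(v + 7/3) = v^2 - 2*v/3 - 7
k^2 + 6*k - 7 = (k - 1)*(k + 7)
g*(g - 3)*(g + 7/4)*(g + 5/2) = g^4 + 5*g^3/4 - 67*g^2/8 - 105*g/8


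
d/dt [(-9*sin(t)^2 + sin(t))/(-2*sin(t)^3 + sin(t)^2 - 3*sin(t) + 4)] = (-18*sin(t)^4 + 4*sin(t)^3 + 26*sin(t)^2 - 72*sin(t) + 4)*cos(t)/((sin(t) - 1)^2*(sin(t) - cos(2*t) + 5)^2)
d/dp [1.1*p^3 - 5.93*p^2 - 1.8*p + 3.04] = 3.3*p^2 - 11.86*p - 1.8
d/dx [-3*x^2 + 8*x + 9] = 8 - 6*x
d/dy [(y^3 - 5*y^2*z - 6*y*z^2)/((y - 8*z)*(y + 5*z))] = (y^4 - 6*y^3*z - 99*y^2*z^2 + 400*y*z^3 + 240*z^4)/(y^4 - 6*y^3*z - 71*y^2*z^2 + 240*y*z^3 + 1600*z^4)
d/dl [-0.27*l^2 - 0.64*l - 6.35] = -0.54*l - 0.64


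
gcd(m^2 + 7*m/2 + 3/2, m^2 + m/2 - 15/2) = m + 3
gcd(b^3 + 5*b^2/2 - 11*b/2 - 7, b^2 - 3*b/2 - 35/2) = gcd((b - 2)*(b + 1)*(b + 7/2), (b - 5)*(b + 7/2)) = b + 7/2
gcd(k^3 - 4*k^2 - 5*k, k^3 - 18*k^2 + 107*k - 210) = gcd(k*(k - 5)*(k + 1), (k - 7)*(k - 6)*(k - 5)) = k - 5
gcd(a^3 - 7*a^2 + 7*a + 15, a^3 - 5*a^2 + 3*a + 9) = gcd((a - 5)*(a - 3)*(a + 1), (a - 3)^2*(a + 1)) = a^2 - 2*a - 3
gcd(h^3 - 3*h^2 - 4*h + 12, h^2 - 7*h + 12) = h - 3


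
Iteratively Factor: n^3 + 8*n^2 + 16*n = (n + 4)*(n^2 + 4*n) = n*(n + 4)*(n + 4)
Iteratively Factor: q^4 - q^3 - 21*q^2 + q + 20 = (q + 1)*(q^3 - 2*q^2 - 19*q + 20) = (q - 1)*(q + 1)*(q^2 - q - 20) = (q - 1)*(q + 1)*(q + 4)*(q - 5)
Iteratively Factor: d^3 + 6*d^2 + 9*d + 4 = (d + 4)*(d^2 + 2*d + 1) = (d + 1)*(d + 4)*(d + 1)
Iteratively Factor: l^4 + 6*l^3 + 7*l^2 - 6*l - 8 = (l - 1)*(l^3 + 7*l^2 + 14*l + 8) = (l - 1)*(l + 1)*(l^2 + 6*l + 8) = (l - 1)*(l + 1)*(l + 4)*(l + 2)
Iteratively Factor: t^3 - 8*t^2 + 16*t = (t - 4)*(t^2 - 4*t) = t*(t - 4)*(t - 4)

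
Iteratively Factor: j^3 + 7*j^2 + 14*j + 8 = (j + 1)*(j^2 + 6*j + 8) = (j + 1)*(j + 4)*(j + 2)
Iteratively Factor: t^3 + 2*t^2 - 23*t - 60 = (t - 5)*(t^2 + 7*t + 12) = (t - 5)*(t + 4)*(t + 3)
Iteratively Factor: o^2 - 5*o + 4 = (o - 4)*(o - 1)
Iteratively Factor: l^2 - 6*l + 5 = (l - 1)*(l - 5)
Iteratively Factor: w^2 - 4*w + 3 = (w - 1)*(w - 3)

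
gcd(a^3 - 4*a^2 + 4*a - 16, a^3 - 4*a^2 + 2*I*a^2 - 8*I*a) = a^2 + a*(-4 + 2*I) - 8*I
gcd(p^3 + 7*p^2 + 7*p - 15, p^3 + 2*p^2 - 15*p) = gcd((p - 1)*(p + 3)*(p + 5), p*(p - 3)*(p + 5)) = p + 5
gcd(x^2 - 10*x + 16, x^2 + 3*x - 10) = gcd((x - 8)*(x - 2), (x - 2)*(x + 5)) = x - 2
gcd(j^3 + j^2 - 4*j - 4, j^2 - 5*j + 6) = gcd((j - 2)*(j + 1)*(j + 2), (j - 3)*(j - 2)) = j - 2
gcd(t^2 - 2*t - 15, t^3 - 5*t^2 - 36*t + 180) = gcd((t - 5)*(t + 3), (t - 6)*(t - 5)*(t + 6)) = t - 5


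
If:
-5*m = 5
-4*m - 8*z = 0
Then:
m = -1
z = 1/2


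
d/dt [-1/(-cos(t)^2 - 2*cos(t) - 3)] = 2*(cos(t) + 1)*sin(t)/(cos(t)^2 + 2*cos(t) + 3)^2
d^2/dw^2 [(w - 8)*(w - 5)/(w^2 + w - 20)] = 4*(-7*w^3 + 90*w^2 - 330*w + 490)/(w^6 + 3*w^5 - 57*w^4 - 119*w^3 + 1140*w^2 + 1200*w - 8000)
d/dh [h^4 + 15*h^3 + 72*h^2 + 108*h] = 4*h^3 + 45*h^2 + 144*h + 108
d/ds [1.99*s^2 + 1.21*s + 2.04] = 3.98*s + 1.21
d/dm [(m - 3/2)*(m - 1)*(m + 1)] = 3*m^2 - 3*m - 1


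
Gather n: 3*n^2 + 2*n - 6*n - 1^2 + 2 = 3*n^2 - 4*n + 1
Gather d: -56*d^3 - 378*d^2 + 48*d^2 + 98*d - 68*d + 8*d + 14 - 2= -56*d^3 - 330*d^2 + 38*d + 12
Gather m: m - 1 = m - 1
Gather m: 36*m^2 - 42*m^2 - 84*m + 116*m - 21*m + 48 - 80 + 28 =-6*m^2 + 11*m - 4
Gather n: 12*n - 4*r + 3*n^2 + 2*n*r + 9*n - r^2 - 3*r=3*n^2 + n*(2*r + 21) - r^2 - 7*r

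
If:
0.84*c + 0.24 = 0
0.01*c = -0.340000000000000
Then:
No Solution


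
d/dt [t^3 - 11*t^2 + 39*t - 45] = 3*t^2 - 22*t + 39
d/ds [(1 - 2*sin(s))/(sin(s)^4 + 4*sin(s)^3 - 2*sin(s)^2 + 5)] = 2*(3*sin(s)^4 + 6*sin(s)^3 - 8*sin(s)^2 + 2*sin(s) - 5)*cos(s)/(sin(s)^4 + 4*sin(s)^3 - 2*sin(s)^2 + 5)^2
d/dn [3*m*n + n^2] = 3*m + 2*n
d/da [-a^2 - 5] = -2*a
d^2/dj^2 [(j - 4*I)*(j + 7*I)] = 2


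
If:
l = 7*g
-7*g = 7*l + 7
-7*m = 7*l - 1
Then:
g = -1/8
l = -7/8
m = 57/56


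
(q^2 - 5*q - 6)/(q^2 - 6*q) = (q + 1)/q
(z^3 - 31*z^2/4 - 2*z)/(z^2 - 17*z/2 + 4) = z*(4*z + 1)/(2*(2*z - 1))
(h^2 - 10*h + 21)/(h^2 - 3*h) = (h - 7)/h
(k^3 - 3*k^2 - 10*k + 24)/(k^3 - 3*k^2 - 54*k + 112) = (k^2 - k - 12)/(k^2 - k - 56)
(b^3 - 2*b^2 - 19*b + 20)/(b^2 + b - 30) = (b^2 + 3*b - 4)/(b + 6)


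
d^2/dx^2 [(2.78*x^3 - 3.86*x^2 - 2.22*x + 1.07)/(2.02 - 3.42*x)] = (-65.031984*x^3 + 115.232112*x^2 - 68.061072*x + 37.143688)/(40.001688*x^3 - 70.880184*x^2 + 41.864904*x - 8.242408)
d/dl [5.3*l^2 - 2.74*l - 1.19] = 10.6*l - 2.74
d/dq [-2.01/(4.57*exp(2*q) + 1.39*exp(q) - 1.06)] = (18.3714*exp(q) + 2.7939)*exp(q)/(4.57*exp(2*q) + 1.39*exp(q) - 1.06)^2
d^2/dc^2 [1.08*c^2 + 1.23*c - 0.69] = 2.16000000000000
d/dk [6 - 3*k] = -3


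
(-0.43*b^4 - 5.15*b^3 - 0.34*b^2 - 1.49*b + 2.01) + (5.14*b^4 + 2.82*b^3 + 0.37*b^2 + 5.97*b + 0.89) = 4.71*b^4 - 2.33*b^3 + 0.03*b^2 + 4.48*b + 2.9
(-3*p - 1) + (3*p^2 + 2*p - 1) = 3*p^2 - p - 2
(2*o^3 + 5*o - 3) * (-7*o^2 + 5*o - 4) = -14*o^5 + 10*o^4 - 43*o^3 + 46*o^2 - 35*o + 12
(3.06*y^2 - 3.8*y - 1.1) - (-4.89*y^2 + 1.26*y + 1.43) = 7.95*y^2 - 5.06*y - 2.53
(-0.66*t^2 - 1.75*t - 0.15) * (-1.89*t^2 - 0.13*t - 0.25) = 1.2474*t^4 + 3.3933*t^3 + 0.676*t^2 + 0.457*t + 0.0375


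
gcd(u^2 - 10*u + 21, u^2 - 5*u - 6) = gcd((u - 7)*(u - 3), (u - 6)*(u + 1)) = 1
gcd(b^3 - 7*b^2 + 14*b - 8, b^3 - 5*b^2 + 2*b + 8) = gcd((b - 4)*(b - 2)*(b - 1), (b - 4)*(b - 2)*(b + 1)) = b^2 - 6*b + 8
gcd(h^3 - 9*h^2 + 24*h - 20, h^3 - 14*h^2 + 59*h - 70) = h^2 - 7*h + 10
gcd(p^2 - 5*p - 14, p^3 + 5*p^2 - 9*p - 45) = 1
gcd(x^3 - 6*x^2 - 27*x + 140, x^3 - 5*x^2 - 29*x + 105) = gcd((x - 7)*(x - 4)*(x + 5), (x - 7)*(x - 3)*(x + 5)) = x^2 - 2*x - 35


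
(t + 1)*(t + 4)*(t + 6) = t^3 + 11*t^2 + 34*t + 24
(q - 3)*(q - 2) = q^2 - 5*q + 6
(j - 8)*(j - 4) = j^2 - 12*j + 32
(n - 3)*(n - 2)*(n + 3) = n^3 - 2*n^2 - 9*n + 18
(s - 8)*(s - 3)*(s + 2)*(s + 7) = s^4 - 2*s^3 - 61*s^2 + 62*s + 336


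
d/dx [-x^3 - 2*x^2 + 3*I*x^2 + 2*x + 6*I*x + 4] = -3*x^2 + x*(-4 + 6*I) + 2 + 6*I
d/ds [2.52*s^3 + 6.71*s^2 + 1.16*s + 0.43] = 7.56*s^2 + 13.42*s + 1.16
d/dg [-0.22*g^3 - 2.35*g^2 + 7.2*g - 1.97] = -0.66*g^2 - 4.7*g + 7.2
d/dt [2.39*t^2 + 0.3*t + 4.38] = 4.78*t + 0.3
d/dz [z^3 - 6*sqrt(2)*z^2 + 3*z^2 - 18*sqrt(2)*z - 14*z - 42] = 3*z^2 - 12*sqrt(2)*z + 6*z - 18*sqrt(2) - 14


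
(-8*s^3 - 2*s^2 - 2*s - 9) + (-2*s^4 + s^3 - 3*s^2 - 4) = -2*s^4 - 7*s^3 - 5*s^2 - 2*s - 13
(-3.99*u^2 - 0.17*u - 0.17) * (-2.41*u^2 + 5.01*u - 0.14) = 9.6159*u^4 - 19.5802*u^3 + 0.1166*u^2 - 0.8279*u + 0.0238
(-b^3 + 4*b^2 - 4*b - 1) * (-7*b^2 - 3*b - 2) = 7*b^5 - 25*b^4 + 18*b^3 + 11*b^2 + 11*b + 2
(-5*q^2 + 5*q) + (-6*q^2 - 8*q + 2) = -11*q^2 - 3*q + 2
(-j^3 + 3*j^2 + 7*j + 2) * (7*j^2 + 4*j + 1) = -7*j^5 + 17*j^4 + 60*j^3 + 45*j^2 + 15*j + 2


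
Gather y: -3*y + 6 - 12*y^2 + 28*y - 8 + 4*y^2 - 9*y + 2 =-8*y^2 + 16*y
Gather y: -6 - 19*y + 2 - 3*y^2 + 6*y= -3*y^2 - 13*y - 4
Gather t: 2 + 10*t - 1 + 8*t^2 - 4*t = 8*t^2 + 6*t + 1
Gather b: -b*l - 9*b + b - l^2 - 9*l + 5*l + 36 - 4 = b*(-l - 8) - l^2 - 4*l + 32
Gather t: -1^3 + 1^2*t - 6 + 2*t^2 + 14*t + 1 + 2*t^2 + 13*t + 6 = 4*t^2 + 28*t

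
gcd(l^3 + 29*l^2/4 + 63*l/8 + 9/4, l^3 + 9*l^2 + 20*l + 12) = l + 6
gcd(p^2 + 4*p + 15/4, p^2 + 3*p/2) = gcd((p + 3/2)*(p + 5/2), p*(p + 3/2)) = p + 3/2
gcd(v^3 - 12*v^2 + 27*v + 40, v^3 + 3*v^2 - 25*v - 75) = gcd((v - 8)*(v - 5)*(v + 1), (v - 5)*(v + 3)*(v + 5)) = v - 5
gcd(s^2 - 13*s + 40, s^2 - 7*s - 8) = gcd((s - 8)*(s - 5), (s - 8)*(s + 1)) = s - 8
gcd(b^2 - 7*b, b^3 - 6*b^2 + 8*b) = b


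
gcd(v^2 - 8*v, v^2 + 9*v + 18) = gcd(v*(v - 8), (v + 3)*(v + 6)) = 1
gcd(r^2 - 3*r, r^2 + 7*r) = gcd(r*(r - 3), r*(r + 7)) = r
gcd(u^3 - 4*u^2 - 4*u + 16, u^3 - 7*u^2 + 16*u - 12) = u - 2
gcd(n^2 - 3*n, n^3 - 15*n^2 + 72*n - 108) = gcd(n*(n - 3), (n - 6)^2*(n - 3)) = n - 3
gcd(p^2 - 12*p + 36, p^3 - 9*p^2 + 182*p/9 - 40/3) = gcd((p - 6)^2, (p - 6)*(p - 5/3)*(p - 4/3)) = p - 6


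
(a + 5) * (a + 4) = a^2 + 9*a + 20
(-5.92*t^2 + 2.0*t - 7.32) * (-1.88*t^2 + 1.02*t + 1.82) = 11.1296*t^4 - 9.7984*t^3 + 5.0272*t^2 - 3.8264*t - 13.3224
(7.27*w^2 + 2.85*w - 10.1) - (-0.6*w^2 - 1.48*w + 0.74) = 7.87*w^2 + 4.33*w - 10.84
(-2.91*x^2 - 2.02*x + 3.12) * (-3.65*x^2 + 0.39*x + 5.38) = 10.6215*x^4 + 6.2381*x^3 - 27.8316*x^2 - 9.6508*x + 16.7856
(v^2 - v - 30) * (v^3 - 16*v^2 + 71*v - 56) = v^5 - 17*v^4 + 57*v^3 + 353*v^2 - 2074*v + 1680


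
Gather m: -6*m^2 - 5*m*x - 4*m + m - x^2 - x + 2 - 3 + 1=-6*m^2 + m*(-5*x - 3) - x^2 - x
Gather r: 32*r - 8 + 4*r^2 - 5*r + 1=4*r^2 + 27*r - 7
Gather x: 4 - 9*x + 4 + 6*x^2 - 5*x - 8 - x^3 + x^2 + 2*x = -x^3 + 7*x^2 - 12*x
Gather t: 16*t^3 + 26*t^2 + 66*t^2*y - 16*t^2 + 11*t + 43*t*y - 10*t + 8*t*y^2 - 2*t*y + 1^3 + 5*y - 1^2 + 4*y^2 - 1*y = 16*t^3 + t^2*(66*y + 10) + t*(8*y^2 + 41*y + 1) + 4*y^2 + 4*y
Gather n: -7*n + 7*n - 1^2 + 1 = 0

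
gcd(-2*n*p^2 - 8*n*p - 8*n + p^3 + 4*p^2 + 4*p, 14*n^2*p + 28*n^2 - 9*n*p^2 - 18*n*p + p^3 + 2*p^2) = -2*n*p - 4*n + p^2 + 2*p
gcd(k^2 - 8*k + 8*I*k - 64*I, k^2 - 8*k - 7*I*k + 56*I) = k - 8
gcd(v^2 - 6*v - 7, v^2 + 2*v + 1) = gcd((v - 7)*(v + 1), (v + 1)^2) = v + 1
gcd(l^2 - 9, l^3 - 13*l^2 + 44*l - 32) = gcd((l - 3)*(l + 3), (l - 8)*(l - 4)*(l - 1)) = 1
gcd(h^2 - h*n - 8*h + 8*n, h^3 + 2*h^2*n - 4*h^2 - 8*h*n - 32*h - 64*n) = h - 8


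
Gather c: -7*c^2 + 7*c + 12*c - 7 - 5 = -7*c^2 + 19*c - 12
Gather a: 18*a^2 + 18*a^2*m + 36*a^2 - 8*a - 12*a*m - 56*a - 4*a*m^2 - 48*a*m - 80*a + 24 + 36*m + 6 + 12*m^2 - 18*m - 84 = a^2*(18*m + 54) + a*(-4*m^2 - 60*m - 144) + 12*m^2 + 18*m - 54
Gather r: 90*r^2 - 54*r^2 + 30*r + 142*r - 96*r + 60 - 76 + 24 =36*r^2 + 76*r + 8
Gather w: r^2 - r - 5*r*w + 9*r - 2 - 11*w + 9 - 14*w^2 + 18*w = r^2 + 8*r - 14*w^2 + w*(7 - 5*r) + 7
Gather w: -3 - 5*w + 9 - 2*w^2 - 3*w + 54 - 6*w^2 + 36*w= -8*w^2 + 28*w + 60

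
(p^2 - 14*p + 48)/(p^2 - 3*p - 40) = (p - 6)/(p + 5)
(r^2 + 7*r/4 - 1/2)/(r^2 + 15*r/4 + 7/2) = (4*r - 1)/(4*r + 7)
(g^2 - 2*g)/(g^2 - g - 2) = g/(g + 1)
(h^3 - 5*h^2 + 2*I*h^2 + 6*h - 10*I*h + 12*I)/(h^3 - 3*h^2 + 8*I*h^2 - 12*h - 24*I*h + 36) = (h - 2)/(h + 6*I)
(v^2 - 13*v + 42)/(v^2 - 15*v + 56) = (v - 6)/(v - 8)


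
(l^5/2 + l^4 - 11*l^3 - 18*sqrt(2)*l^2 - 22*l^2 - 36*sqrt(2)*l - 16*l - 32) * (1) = l^5/2 + l^4 - 11*l^3 - 18*sqrt(2)*l^2 - 22*l^2 - 36*sqrt(2)*l - 16*l - 32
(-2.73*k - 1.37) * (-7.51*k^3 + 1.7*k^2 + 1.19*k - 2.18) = 20.5023*k^4 + 5.6477*k^3 - 5.5777*k^2 + 4.3211*k + 2.9866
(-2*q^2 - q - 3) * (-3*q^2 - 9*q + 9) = 6*q^4 + 21*q^3 + 18*q - 27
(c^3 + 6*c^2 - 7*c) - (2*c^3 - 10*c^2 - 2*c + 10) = -c^3 + 16*c^2 - 5*c - 10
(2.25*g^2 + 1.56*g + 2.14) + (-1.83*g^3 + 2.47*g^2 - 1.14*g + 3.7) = -1.83*g^3 + 4.72*g^2 + 0.42*g + 5.84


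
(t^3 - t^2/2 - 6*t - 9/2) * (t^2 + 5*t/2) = t^5 + 2*t^4 - 29*t^3/4 - 39*t^2/2 - 45*t/4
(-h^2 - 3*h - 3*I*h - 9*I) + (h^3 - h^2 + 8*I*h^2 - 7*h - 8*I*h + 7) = h^3 - 2*h^2 + 8*I*h^2 - 10*h - 11*I*h + 7 - 9*I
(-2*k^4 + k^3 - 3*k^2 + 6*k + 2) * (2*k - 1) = -4*k^5 + 4*k^4 - 7*k^3 + 15*k^2 - 2*k - 2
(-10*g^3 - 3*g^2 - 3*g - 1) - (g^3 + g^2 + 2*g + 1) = -11*g^3 - 4*g^2 - 5*g - 2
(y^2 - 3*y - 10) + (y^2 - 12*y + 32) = 2*y^2 - 15*y + 22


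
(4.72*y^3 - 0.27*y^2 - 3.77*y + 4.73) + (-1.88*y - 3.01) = 4.72*y^3 - 0.27*y^2 - 5.65*y + 1.72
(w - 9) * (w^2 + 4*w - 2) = w^3 - 5*w^2 - 38*w + 18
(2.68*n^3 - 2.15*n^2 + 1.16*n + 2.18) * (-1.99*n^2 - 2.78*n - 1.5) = -5.3332*n^5 - 3.1719*n^4 - 0.351400000000001*n^3 - 4.338*n^2 - 7.8004*n - 3.27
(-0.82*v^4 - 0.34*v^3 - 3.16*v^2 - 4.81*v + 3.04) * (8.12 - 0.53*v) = 0.4346*v^5 - 6.4782*v^4 - 1.086*v^3 - 23.1099*v^2 - 40.6684*v + 24.6848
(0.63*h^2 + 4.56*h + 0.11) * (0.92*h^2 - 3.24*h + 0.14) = 0.5796*h^4 + 2.154*h^3 - 14.585*h^2 + 0.282*h + 0.0154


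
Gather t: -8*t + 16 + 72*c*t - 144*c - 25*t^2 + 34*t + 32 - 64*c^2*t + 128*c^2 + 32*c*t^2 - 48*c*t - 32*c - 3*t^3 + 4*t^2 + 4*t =128*c^2 - 176*c - 3*t^3 + t^2*(32*c - 21) + t*(-64*c^2 + 24*c + 30) + 48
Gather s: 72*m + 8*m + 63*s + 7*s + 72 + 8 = 80*m + 70*s + 80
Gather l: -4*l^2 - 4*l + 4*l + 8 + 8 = 16 - 4*l^2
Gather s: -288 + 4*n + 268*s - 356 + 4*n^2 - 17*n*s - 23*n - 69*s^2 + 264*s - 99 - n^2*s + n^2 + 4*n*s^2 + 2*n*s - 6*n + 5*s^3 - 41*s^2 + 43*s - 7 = 5*n^2 - 25*n + 5*s^3 + s^2*(4*n - 110) + s*(-n^2 - 15*n + 575) - 750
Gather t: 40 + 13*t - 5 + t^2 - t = t^2 + 12*t + 35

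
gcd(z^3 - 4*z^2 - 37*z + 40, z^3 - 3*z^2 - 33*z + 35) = z^2 + 4*z - 5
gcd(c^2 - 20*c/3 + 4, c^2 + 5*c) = 1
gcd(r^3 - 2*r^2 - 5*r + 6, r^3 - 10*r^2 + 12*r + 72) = r + 2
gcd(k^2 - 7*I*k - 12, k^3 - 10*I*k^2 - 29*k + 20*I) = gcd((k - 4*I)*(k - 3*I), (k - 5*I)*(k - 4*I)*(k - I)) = k - 4*I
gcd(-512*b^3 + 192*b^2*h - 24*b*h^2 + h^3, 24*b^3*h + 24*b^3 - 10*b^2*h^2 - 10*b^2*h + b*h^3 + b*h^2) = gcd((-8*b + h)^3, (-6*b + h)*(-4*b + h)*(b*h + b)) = 1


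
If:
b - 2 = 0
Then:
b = 2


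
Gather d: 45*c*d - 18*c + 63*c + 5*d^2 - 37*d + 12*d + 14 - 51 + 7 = 45*c + 5*d^2 + d*(45*c - 25) - 30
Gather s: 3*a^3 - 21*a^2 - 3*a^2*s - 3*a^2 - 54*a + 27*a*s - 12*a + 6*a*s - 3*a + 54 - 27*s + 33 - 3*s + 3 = 3*a^3 - 24*a^2 - 69*a + s*(-3*a^2 + 33*a - 30) + 90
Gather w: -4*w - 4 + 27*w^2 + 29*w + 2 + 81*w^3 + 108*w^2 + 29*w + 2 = 81*w^3 + 135*w^2 + 54*w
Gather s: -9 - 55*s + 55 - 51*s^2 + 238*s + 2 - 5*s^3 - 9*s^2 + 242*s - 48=-5*s^3 - 60*s^2 + 425*s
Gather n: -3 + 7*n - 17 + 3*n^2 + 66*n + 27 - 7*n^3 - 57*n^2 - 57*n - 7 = -7*n^3 - 54*n^2 + 16*n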